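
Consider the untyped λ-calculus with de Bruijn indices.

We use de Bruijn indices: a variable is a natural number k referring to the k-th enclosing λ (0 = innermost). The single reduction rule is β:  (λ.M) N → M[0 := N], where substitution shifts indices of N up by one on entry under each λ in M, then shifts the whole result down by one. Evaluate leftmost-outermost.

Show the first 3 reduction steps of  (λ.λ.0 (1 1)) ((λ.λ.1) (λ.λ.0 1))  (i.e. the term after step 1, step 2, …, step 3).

  start: (λ.λ.0 (1 1)) ((λ.λ.1) (λ.λ.0 1))
  [1] λ.0 ((λ.λ.1) (λ.λ.0 1) ((λ.λ.1) (λ.λ.0 1)))
  [2] λ.0 ((λ.λ.λ.0 1) ((λ.λ.1) (λ.λ.0 1)))
  [3] λ.0 (λ.λ.0 1)

Answer: after 3 steps: λ.0 (λ.λ.0 1)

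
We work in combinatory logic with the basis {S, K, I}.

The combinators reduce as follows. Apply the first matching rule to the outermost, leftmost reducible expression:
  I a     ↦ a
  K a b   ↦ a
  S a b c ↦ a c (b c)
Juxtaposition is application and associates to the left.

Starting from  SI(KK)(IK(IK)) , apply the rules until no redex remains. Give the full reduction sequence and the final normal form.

  start: SI(KK)(IK(IK))
  →1  I(IK(IK))(KK(IK(IK)))
  →2  IK(IK)(KK(IK(IK)))
  →3  K(IK)(KK(IK(IK)))
  →4  IK
  →5  K

Answer: normal form = K  (in 5 steps)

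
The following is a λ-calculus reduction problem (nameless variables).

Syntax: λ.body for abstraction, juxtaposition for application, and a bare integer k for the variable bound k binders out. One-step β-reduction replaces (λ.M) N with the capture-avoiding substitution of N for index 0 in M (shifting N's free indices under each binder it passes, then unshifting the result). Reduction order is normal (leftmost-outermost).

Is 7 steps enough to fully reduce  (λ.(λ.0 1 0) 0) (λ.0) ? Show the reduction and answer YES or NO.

  start: (λ.(λ.0 1 0) 0) (λ.0)
  →1  (λ.0 (λ.0) 0) (λ.0)
  →2  (λ.0) (λ.0) (λ.0)
  →3  (λ.0) (λ.0)
  →4  λ.0

Answer: YES — reaches normal form λ.0 in 4 ≤ 7 steps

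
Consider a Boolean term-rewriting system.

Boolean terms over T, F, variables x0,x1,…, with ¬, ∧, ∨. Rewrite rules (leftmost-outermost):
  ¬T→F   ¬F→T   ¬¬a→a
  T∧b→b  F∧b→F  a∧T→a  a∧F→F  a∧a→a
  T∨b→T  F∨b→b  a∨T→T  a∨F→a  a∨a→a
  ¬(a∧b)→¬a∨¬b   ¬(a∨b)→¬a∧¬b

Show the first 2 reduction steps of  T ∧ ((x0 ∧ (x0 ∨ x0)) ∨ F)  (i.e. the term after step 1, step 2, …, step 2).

  start: T ∧ ((x0 ∧ (x0 ∨ x0)) ∨ F)
  →1  (x0 ∧ (x0 ∨ x0)) ∨ F
  →2  x0 ∧ (x0 ∨ x0)

Answer: after 2 steps: x0 ∧ (x0 ∨ x0)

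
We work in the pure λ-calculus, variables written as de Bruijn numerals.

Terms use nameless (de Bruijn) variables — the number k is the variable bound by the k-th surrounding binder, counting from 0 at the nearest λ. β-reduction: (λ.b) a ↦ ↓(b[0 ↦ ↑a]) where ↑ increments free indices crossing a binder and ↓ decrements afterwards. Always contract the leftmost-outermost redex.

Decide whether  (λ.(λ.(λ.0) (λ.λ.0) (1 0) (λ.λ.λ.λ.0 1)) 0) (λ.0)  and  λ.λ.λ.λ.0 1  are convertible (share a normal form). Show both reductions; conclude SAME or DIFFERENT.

Term A:
  start: (λ.(λ.(λ.0) (λ.λ.0) (1 0) (λ.λ.λ.λ.0 1)) 0) (λ.0)
  [1] (λ.(λ.0) (λ.λ.0) ((λ.0) 0) (λ.λ.λ.λ.0 1)) (λ.0)
  [2] (λ.0) (λ.λ.0) ((λ.0) (λ.0)) (λ.λ.λ.λ.0 1)
  [3] (λ.λ.0) ((λ.0) (λ.0)) (λ.λ.λ.λ.0 1)
  [4] (λ.0) (λ.λ.λ.λ.0 1)
  [5] λ.λ.λ.λ.0 1

Term B:
  start: λ.λ.λ.λ.0 1

Answer: SAME — A ⇓ λ.λ.λ.λ.0 1, B ⇓ λ.λ.λ.λ.0 1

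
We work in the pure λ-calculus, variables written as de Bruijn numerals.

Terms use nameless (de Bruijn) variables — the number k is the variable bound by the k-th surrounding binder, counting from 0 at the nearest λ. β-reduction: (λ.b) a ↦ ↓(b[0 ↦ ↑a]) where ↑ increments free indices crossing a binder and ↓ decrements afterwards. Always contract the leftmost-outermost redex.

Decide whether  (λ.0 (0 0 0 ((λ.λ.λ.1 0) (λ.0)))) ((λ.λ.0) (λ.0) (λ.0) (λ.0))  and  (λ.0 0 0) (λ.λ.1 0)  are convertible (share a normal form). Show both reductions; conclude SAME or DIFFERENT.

Answer: SAME — A ⇓ λ.λ.1 0, B ⇓ λ.λ.1 0

Working:
Term A:
  start: (λ.0 (0 0 0 ((λ.λ.λ.1 0) (λ.0)))) ((λ.λ.0) (λ.0) (λ.0) (λ.0))
  [1] (λ.λ.0) (λ.0) (λ.0) (λ.0) ((λ.λ.0) (λ.0) (λ.0) (λ.0) ((λ.λ.0) (λ.0) (λ.0) (λ.0)) ((λ.λ.0) (λ.0) (λ.0) (λ.0)) ((λ.λ.λ.1 0) (λ.0)))
  [2] (λ.0) (λ.0) (λ.0) ((λ.λ.0) (λ.0) (λ.0) (λ.0) ((λ.λ.0) (λ.0) (λ.0) (λ.0)) ((λ.λ.0) (λ.0) (λ.0) (λ.0)) ((λ.λ.λ.1 0) (λ.0)))
  [3] (λ.0) (λ.0) ((λ.λ.0) (λ.0) (λ.0) (λ.0) ((λ.λ.0) (λ.0) (λ.0) (λ.0)) ((λ.λ.0) (λ.0) (λ.0) (λ.0)) ((λ.λ.λ.1 0) (λ.0)))
  [4] (λ.0) ((λ.λ.0) (λ.0) (λ.0) (λ.0) ((λ.λ.0) (λ.0) (λ.0) (λ.0)) ((λ.λ.0) (λ.0) (λ.0) (λ.0)) ((λ.λ.λ.1 0) (λ.0)))
  [5] (λ.λ.0) (λ.0) (λ.0) (λ.0) ((λ.λ.0) (λ.0) (λ.0) (λ.0)) ((λ.λ.0) (λ.0) (λ.0) (λ.0)) ((λ.λ.λ.1 0) (λ.0))
  [6] (λ.0) (λ.0) (λ.0) ((λ.λ.0) (λ.0) (λ.0) (λ.0)) ((λ.λ.0) (λ.0) (λ.0) (λ.0)) ((λ.λ.λ.1 0) (λ.0))
  [7] (λ.0) (λ.0) ((λ.λ.0) (λ.0) (λ.0) (λ.0)) ((λ.λ.0) (λ.0) (λ.0) (λ.0)) ((λ.λ.λ.1 0) (λ.0))
  [8] (λ.0) ((λ.λ.0) (λ.0) (λ.0) (λ.0)) ((λ.λ.0) (λ.0) (λ.0) (λ.0)) ((λ.λ.λ.1 0) (λ.0))
  [9] (λ.λ.0) (λ.0) (λ.0) (λ.0) ((λ.λ.0) (λ.0) (λ.0) (λ.0)) ((λ.λ.λ.1 0) (λ.0))
  [10] (λ.0) (λ.0) (λ.0) ((λ.λ.0) (λ.0) (λ.0) (λ.0)) ((λ.λ.λ.1 0) (λ.0))
  [11] (λ.0) (λ.0) ((λ.λ.0) (λ.0) (λ.0) (λ.0)) ((λ.λ.λ.1 0) (λ.0))
  [12] (λ.0) ((λ.λ.0) (λ.0) (λ.0) (λ.0)) ((λ.λ.λ.1 0) (λ.0))
  [13] (λ.λ.0) (λ.0) (λ.0) (λ.0) ((λ.λ.λ.1 0) (λ.0))
  [14] (λ.0) (λ.0) (λ.0) ((λ.λ.λ.1 0) (λ.0))
  [15] (λ.0) (λ.0) ((λ.λ.λ.1 0) (λ.0))
  [16] (λ.0) ((λ.λ.λ.1 0) (λ.0))
  [17] (λ.λ.λ.1 0) (λ.0)
  [18] λ.λ.1 0

Term B:
  start: (λ.0 0 0) (λ.λ.1 0)
  [1] (λ.λ.1 0) (λ.λ.1 0) (λ.λ.1 0)
  [2] (λ.(λ.λ.1 0) 0) (λ.λ.1 0)
  [3] (λ.λ.1 0) (λ.λ.1 0)
  [4] λ.(λ.λ.1 0) 0
  [5] λ.λ.1 0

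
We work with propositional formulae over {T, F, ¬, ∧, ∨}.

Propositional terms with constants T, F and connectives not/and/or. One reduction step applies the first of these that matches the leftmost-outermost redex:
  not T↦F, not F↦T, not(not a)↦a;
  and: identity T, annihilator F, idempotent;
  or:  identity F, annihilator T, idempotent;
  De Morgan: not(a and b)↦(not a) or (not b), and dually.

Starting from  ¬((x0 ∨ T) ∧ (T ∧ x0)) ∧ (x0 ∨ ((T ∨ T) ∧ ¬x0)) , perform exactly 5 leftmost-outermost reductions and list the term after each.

Answer: after 5 steps: ¬(T ∧ x0) ∧ (x0 ∨ ((T ∨ T) ∧ ¬x0))

Derivation:
  start: ¬((x0 ∨ T) ∧ (T ∧ x0)) ∧ (x0 ∨ ((T ∨ T) ∧ ¬x0))
  step 1: (¬(x0 ∨ T) ∨ ¬(T ∧ x0)) ∧ (x0 ∨ ((T ∨ T) ∧ ¬x0))
  step 2: ((¬x0 ∧ ¬T) ∨ ¬(T ∧ x0)) ∧ (x0 ∨ ((T ∨ T) ∧ ¬x0))
  step 3: ((¬x0 ∧ F) ∨ ¬(T ∧ x0)) ∧ (x0 ∨ ((T ∨ T) ∧ ¬x0))
  step 4: (F ∨ ¬(T ∧ x0)) ∧ (x0 ∨ ((T ∨ T) ∧ ¬x0))
  step 5: ¬(T ∧ x0) ∧ (x0 ∨ ((T ∨ T) ∧ ¬x0))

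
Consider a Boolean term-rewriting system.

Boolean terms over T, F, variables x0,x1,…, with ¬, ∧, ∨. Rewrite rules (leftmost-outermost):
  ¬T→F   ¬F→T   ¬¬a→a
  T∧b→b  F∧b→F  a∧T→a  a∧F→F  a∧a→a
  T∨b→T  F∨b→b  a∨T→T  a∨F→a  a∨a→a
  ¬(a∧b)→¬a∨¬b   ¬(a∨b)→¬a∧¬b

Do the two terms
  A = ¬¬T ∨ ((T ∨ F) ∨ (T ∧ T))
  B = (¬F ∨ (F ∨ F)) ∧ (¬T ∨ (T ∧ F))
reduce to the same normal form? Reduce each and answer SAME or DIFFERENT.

Answer: DIFFERENT — A ⇓ T, B ⇓ F

Working:
Term A:
  start: ¬¬T ∨ ((T ∨ F) ∨ (T ∧ T))
  [1] T ∨ ((T ∨ F) ∨ (T ∧ T))
  [2] T

Term B:
  start: (¬F ∨ (F ∨ F)) ∧ (¬T ∨ (T ∧ F))
  [1] (T ∨ (F ∨ F)) ∧ (¬T ∨ (T ∧ F))
  [2] T ∧ (¬T ∨ (T ∧ F))
  [3] ¬T ∨ (T ∧ F)
  [4] F ∨ (T ∧ F)
  [5] T ∧ F
  [6] F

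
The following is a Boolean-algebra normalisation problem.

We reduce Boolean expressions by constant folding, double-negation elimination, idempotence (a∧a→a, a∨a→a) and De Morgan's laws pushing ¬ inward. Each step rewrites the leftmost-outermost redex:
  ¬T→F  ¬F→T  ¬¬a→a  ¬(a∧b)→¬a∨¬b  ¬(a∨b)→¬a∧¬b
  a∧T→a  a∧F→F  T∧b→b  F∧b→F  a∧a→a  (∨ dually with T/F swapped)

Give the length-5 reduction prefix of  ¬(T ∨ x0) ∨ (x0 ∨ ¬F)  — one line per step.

Answer: after 5 steps: x0 ∨ T

Reduction:
  start: ¬(T ∨ x0) ∨ (x0 ∨ ¬F)
  →1  (¬T ∧ ¬x0) ∨ (x0 ∨ ¬F)
  →2  (F ∧ ¬x0) ∨ (x0 ∨ ¬F)
  →3  F ∨ (x0 ∨ ¬F)
  →4  x0 ∨ ¬F
  →5  x0 ∨ T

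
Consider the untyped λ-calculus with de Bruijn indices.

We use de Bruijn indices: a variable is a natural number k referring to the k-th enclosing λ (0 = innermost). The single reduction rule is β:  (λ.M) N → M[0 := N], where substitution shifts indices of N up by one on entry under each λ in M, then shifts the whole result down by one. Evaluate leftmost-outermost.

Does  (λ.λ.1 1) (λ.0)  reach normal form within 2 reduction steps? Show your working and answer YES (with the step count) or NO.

Answer: YES — reaches normal form λ.λ.0 in 2 ≤ 2 steps

Derivation:
  start: (λ.λ.1 1) (λ.0)
  step 1: λ.(λ.0) (λ.0)
  step 2: λ.λ.0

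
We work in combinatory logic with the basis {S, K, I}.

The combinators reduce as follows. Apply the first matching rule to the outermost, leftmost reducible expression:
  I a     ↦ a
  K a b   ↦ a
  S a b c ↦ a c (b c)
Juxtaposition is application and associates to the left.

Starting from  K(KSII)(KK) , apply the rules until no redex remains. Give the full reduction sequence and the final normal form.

  start: K(KSII)(KK)
  step 1: KSII
  step 2: SI

Answer: normal form = SI  (in 2 steps)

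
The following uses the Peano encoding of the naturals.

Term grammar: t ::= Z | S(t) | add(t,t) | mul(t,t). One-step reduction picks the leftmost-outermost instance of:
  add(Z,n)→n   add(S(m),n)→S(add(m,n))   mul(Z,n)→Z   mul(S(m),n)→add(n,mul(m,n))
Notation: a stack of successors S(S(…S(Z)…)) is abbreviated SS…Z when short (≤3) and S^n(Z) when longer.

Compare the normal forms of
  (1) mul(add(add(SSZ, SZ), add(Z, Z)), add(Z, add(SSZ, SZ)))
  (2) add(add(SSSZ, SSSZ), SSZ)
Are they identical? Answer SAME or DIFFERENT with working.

Term A:
  start: mul(add(add(SSZ, SZ), add(Z, Z)), add(Z, add(SSZ, SZ)))
  step 1: mul(add(S(add(SZ, SZ)), add(Z, Z)), add(Z, add(SSZ, SZ)))
  step 2: mul(S(add(add(SZ, SZ), add(Z, Z))), add(Z, add(SSZ, SZ)))
  step 3: add(add(Z, add(SSZ, SZ)), mul(add(add(SZ, SZ), add(Z, Z)), add(Z, add(SSZ, SZ))))
  step 4: add(add(SSZ, SZ), mul(add(add(SZ, SZ), add(Z, Z)), add(Z, add(SSZ, SZ))))
  step 5: add(S(add(SZ, SZ)), mul(add(add(SZ, SZ), add(Z, Z)), add(Z, add(SSZ, SZ))))
  step 6: S(add(add(SZ, SZ), mul(add(add(SZ, SZ), add(Z, Z)), add(Z, add(SSZ, SZ)))))
  step 7: S(add(S(add(Z, SZ)), mul(add(add(SZ, SZ), add(Z, Z)), add(Z, add(SSZ, SZ)))))
  step 8: S(S(add(add(Z, SZ), mul(add(add(SZ, SZ), add(Z, Z)), add(Z, add(SSZ, SZ))))))
  step 9: S(S(add(SZ, mul(add(add(SZ, SZ), add(Z, Z)), add(Z, add(SSZ, SZ))))))
  step 10: S(S(S(add(Z, mul(add(add(SZ, SZ), add(Z, Z)), add(Z, add(SSZ, SZ)))))))
  step 11: S(S(S(mul(add(add(SZ, SZ), add(Z, Z)), add(Z, add(SSZ, SZ))))))
  step 12: S(S(S(mul(add(S(add(Z, SZ)), add(Z, Z)), add(Z, add(SSZ, SZ))))))
  step 13: S(S(S(mul(S(add(add(Z, SZ), add(Z, Z))), add(Z, add(SSZ, SZ))))))
  step 14: S(S(S(add(add(Z, add(SSZ, SZ)), mul(add(add(Z, SZ), add(Z, Z)), add(Z, add(SSZ, SZ)))))))
  step 15: S(S(S(add(add(SSZ, SZ), mul(add(add(Z, SZ), add(Z, Z)), add(Z, add(SSZ, SZ)))))))
  step 16: S(S(S(add(S(add(SZ, SZ)), mul(add(add(Z, SZ), add(Z, Z)), add(Z, add(SSZ, SZ)))))))
  step 17: S(S(S(S(add(add(SZ, SZ), mul(add(add(Z, SZ), add(Z, Z)), add(Z, add(SSZ, SZ))))))))
  step 18: S(S(S(S(add(S(add(Z, SZ)), mul(add(add(Z, SZ), add(Z, Z)), add(Z, add(SSZ, SZ))))))))
  step 19: S(S(S(S(S(add(add(Z, SZ), mul(add(add(Z, SZ), add(Z, Z)), add(Z, add(SSZ, SZ)))))))))
  step 20: S(S(S(S(S(add(SZ, mul(add(add(Z, SZ), add(Z, Z)), add(Z, add(SSZ, SZ)))))))))
  step 21: S(S(S(S(S(S(add(Z, mul(add(add(Z, SZ), add(Z, Z)), add(Z, add(SSZ, SZ))))))))))
  step 22: S(S(S(S(S(S(mul(add(add(Z, SZ), add(Z, Z)), add(Z, add(SSZ, SZ)))))))))
  step 23: S(S(S(S(S(S(mul(add(SZ, add(Z, Z)), add(Z, add(SSZ, SZ)))))))))
  step 24: S(S(S(S(S(S(mul(S(add(Z, add(Z, Z))), add(Z, add(SSZ, SZ)))))))))
  step 25: S(S(S(S(S(S(add(add(Z, add(SSZ, SZ)), mul(add(Z, add(Z, Z)), add(Z, add(SSZ, SZ))))))))))
  step 26: S(S(S(S(S(S(add(add(SSZ, SZ), mul(add(Z, add(Z, Z)), add(Z, add(SSZ, SZ))))))))))
  step 27: S(S(S(S(S(S(add(S(add(SZ, SZ)), mul(add(Z, add(Z, Z)), add(Z, add(SSZ, SZ))))))))))
  step 28: S(S(S(S(S(S(S(add(add(SZ, SZ), mul(add(Z, add(Z, Z)), add(Z, add(SSZ, SZ)))))))))))
  step 29: S(S(S(S(S(S(S(add(S(add(Z, SZ)), mul(add(Z, add(Z, Z)), add(Z, add(SSZ, SZ)))))))))))
  step 30: S(S(S(S(S(S(S(S(add(add(Z, SZ), mul(add(Z, add(Z, Z)), add(Z, add(SSZ, SZ))))))))))))
  step 31: S(S(S(S(S(S(S(S(add(SZ, mul(add(Z, add(Z, Z)), add(Z, add(SSZ, SZ))))))))))))
  step 32: S(S(S(S(S(S(S(S(S(add(Z, mul(add(Z, add(Z, Z)), add(Z, add(SSZ, SZ)))))))))))))
  step 33: S(S(S(S(S(S(S(S(S(mul(add(Z, add(Z, Z)), add(Z, add(SSZ, SZ))))))))))))
  step 34: S(S(S(S(S(S(S(S(S(mul(add(Z, Z), add(Z, add(SSZ, SZ))))))))))))
  step 35: S(S(S(S(S(S(S(S(S(mul(Z, add(Z, add(SSZ, SZ))))))))))))
  step 36: S^9(Z)

Term B:
  start: add(add(SSSZ, SSSZ), SSZ)
  step 1: add(S(add(SSZ, SSSZ)), SSZ)
  step 2: S(add(add(SSZ, SSSZ), SSZ))
  step 3: S(add(S(add(SZ, SSSZ)), SSZ))
  step 4: S(S(add(add(SZ, SSSZ), SSZ)))
  step 5: S(S(add(S(add(Z, SSSZ)), SSZ)))
  step 6: S(S(S(add(add(Z, SSSZ), SSZ))))
  step 7: S(S(S(add(SSSZ, SSZ))))
  step 8: S(S(S(S(add(SSZ, SSZ)))))
  step 9: S(S(S(S(S(add(SZ, SSZ))))))
  step 10: S(S(S(S(S(S(add(Z, SSZ)))))))
  step 11: S^8(Z)

Answer: DIFFERENT — A ⇓ S^9(Z), B ⇓ S^8(Z)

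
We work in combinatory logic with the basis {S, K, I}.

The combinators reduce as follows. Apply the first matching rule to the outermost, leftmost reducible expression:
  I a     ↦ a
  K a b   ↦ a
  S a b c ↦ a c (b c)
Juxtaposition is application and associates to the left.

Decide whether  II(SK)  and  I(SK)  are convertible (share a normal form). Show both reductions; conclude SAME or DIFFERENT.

Answer: SAME — A ⇓ SK, B ⇓ SK

Working:
Term A:
  start: II(SK)
  step 1: I(SK)
  step 2: SK

Term B:
  start: I(SK)
  step 1: SK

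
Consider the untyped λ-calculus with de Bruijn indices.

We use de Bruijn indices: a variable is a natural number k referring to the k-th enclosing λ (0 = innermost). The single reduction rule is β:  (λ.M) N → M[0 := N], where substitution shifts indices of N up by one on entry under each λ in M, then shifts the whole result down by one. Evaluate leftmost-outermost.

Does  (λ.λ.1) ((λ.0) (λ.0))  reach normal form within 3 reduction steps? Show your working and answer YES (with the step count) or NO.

  start: (λ.λ.1) ((λ.0) (λ.0))
  step 1: λ.(λ.0) (λ.0)
  step 2: λ.λ.0

Answer: YES — reaches normal form λ.λ.0 in 2 ≤ 3 steps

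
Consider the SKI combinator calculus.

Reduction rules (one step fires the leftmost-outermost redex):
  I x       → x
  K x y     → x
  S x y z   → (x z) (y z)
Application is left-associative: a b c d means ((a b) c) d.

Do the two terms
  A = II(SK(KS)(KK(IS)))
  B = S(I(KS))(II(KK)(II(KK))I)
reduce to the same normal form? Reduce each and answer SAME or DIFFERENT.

Answer: DIFFERENT — A ⇓ K, B ⇓ S(KS)(KI)

Reduction:
Term A:
  start: II(SK(KS)(KK(IS)))
  step 1: I(SK(KS)(KK(IS)))
  step 2: SK(KS)(KK(IS))
  step 3: K(KK(IS))(KS(KK(IS)))
  step 4: KK(IS)
  step 5: K

Term B:
  start: S(I(KS))(II(KK)(II(KK))I)
  step 1: S(KS)(II(KK)(II(KK))I)
  step 2: S(KS)(I(KK)(II(KK))I)
  step 3: S(KS)(KK(II(KK))I)
  step 4: S(KS)(KI)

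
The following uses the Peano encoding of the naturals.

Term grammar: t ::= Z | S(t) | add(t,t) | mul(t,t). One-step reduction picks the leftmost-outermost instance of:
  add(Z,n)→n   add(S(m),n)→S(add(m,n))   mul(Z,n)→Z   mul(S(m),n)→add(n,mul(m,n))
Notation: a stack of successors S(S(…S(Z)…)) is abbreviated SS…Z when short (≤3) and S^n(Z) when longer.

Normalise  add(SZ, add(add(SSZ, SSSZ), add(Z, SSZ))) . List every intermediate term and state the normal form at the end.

Answer: normal form = S^8(Z)  (in 12 steps)

Derivation:
  start: add(SZ, add(add(SSZ, SSSZ), add(Z, SSZ)))
  step 1: S(add(Z, add(add(SSZ, SSSZ), add(Z, SSZ))))
  step 2: S(add(add(SSZ, SSSZ), add(Z, SSZ)))
  step 3: S(add(S(add(SZ, SSSZ)), add(Z, SSZ)))
  step 4: S(S(add(add(SZ, SSSZ), add(Z, SSZ))))
  step 5: S(S(add(S(add(Z, SSSZ)), add(Z, SSZ))))
  step 6: S(S(S(add(add(Z, SSSZ), add(Z, SSZ)))))
  step 7: S(S(S(add(SSSZ, add(Z, SSZ)))))
  step 8: S(S(S(S(add(SSZ, add(Z, SSZ))))))
  step 9: S(S(S(S(S(add(SZ, add(Z, SSZ)))))))
  step 10: S(S(S(S(S(S(add(Z, add(Z, SSZ))))))))
  step 11: S(S(S(S(S(S(add(Z, SSZ)))))))
  step 12: S^8(Z)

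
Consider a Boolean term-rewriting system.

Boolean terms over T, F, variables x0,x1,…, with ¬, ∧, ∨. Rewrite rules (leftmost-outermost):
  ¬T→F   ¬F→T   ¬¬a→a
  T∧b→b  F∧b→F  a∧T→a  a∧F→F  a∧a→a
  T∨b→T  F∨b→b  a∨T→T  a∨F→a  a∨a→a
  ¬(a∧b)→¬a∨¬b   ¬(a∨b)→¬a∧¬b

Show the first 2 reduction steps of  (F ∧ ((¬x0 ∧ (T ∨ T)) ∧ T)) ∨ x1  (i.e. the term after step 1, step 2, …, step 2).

Answer: after 2 steps: x1

Reduction:
  start: (F ∧ ((¬x0 ∧ (T ∨ T)) ∧ T)) ∨ x1
  step 1: F ∨ x1
  step 2: x1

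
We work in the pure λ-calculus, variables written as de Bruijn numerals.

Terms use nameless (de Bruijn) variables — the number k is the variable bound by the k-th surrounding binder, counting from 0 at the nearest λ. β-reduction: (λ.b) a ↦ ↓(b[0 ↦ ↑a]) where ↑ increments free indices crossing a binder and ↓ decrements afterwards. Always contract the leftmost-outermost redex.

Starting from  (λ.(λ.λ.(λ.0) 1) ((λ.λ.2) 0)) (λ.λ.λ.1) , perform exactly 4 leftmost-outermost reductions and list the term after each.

Answer: after 4 steps: λ.λ.λ.λ.λ.1

Reduction:
  start: (λ.(λ.λ.(λ.0) 1) ((λ.λ.2) 0)) (λ.λ.λ.1)
  →1  (λ.λ.(λ.0) 1) ((λ.λ.λ.λ.λ.1) (λ.λ.λ.1))
  →2  λ.(λ.0) ((λ.λ.λ.λ.λ.1) (λ.λ.λ.1))
  →3  λ.(λ.λ.λ.λ.λ.1) (λ.λ.λ.1)
  →4  λ.λ.λ.λ.λ.1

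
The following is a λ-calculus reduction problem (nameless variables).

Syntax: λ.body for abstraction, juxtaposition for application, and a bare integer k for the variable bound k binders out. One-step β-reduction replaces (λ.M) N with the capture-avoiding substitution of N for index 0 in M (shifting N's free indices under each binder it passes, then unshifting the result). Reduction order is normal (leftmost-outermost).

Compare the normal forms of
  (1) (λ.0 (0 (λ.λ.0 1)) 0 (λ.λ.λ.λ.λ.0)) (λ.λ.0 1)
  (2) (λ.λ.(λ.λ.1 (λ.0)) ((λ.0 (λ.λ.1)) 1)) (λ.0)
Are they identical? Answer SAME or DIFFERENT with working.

Answer: SAME — A ⇓ λ.λ.λ.λ.0, B ⇓ λ.λ.λ.λ.0

Reduction:
Term A:
  start: (λ.0 (0 (λ.λ.0 1)) 0 (λ.λ.λ.λ.λ.0)) (λ.λ.0 1)
  [1] (λ.λ.0 1) ((λ.λ.0 1) (λ.λ.0 1)) (λ.λ.0 1) (λ.λ.λ.λ.λ.0)
  [2] (λ.0 ((λ.λ.0 1) (λ.λ.0 1))) (λ.λ.0 1) (λ.λ.λ.λ.λ.0)
  [3] (λ.λ.0 1) ((λ.λ.0 1) (λ.λ.0 1)) (λ.λ.λ.λ.λ.0)
  [4] (λ.0 ((λ.λ.0 1) (λ.λ.0 1))) (λ.λ.λ.λ.λ.0)
  [5] (λ.λ.λ.λ.λ.0) ((λ.λ.0 1) (λ.λ.0 1))
  [6] λ.λ.λ.λ.0

Term B:
  start: (λ.λ.(λ.λ.1 (λ.0)) ((λ.0 (λ.λ.1)) 1)) (λ.0)
  [1] λ.(λ.λ.1 (λ.0)) ((λ.0 (λ.λ.1)) (λ.0))
  [2] λ.λ.(λ.0 (λ.λ.1)) (λ.0) (λ.0)
  [3] λ.λ.(λ.0) (λ.λ.1) (λ.0)
  [4] λ.λ.(λ.λ.1) (λ.0)
  [5] λ.λ.λ.λ.0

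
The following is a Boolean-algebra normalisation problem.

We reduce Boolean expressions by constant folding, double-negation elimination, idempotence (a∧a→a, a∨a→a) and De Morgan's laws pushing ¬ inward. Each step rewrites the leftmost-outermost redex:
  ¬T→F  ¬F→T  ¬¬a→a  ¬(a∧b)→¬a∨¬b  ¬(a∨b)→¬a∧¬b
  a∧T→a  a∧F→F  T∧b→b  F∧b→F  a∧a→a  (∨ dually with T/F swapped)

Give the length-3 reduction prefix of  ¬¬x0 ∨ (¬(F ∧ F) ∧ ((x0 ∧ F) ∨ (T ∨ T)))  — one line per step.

  start: ¬¬x0 ∨ (¬(F ∧ F) ∧ ((x0 ∧ F) ∨ (T ∨ T)))
  step 1: x0 ∨ (¬(F ∧ F) ∧ ((x0 ∧ F) ∨ (T ∨ T)))
  step 2: x0 ∨ ((¬F ∨ ¬F) ∧ ((x0 ∧ F) ∨ (T ∨ T)))
  step 3: x0 ∨ (¬F ∧ ((x0 ∧ F) ∨ (T ∨ T)))

Answer: after 3 steps: x0 ∨ (¬F ∧ ((x0 ∧ F) ∨ (T ∨ T)))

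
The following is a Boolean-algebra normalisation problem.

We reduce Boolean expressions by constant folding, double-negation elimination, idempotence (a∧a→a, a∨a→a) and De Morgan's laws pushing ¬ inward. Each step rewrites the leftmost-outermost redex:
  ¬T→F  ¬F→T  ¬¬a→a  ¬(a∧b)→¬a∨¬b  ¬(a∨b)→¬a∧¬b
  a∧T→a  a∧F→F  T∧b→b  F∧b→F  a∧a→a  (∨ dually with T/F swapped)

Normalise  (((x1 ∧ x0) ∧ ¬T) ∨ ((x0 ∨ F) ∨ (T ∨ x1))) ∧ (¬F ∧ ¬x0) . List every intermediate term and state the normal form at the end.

Answer: normal form = ¬x0  (in 9 steps)

Derivation:
  start: (((x1 ∧ x0) ∧ ¬T) ∨ ((x0 ∨ F) ∨ (T ∨ x1))) ∧ (¬F ∧ ¬x0)
  [1] (((x1 ∧ x0) ∧ F) ∨ ((x0 ∨ F) ∨ (T ∨ x1))) ∧ (¬F ∧ ¬x0)
  [2] (F ∨ ((x0 ∨ F) ∨ (T ∨ x1))) ∧ (¬F ∧ ¬x0)
  [3] ((x0 ∨ F) ∨ (T ∨ x1)) ∧ (¬F ∧ ¬x0)
  [4] (x0 ∨ (T ∨ x1)) ∧ (¬F ∧ ¬x0)
  [5] (x0 ∨ T) ∧ (¬F ∧ ¬x0)
  [6] T ∧ (¬F ∧ ¬x0)
  [7] ¬F ∧ ¬x0
  [8] T ∧ ¬x0
  [9] ¬x0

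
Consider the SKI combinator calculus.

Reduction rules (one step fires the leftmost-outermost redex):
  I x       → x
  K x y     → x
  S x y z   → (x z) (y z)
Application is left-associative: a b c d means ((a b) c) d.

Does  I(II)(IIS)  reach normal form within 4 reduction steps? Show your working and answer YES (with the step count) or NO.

Answer: NO — after 4 steps the term is IS, not yet normal

Working:
  start: I(II)(IIS)
  [1] II(IIS)
  [2] I(IIS)
  [3] IIS
  [4] IS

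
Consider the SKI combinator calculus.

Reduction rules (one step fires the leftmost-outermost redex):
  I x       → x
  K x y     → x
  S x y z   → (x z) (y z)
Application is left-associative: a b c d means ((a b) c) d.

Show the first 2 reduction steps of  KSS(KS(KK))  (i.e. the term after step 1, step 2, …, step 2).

  start: KSS(KS(KK))
  step 1: S(KS(KK))
  step 2: SS

Answer: after 2 steps: SS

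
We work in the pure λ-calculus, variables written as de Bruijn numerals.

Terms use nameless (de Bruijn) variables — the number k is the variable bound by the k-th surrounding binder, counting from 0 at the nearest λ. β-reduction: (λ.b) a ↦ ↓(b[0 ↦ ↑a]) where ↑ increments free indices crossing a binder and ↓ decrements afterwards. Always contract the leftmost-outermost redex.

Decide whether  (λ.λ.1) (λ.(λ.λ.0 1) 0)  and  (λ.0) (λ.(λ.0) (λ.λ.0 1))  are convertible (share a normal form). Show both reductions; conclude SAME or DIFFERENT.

Term A:
  start: (λ.λ.1) (λ.(λ.λ.0 1) 0)
  [1] λ.λ.(λ.λ.0 1) 0
  [2] λ.λ.λ.0 1

Term B:
  start: (λ.0) (λ.(λ.0) (λ.λ.0 1))
  [1] λ.(λ.0) (λ.λ.0 1)
  [2] λ.λ.λ.0 1

Answer: SAME — A ⇓ λ.λ.λ.0 1, B ⇓ λ.λ.λ.0 1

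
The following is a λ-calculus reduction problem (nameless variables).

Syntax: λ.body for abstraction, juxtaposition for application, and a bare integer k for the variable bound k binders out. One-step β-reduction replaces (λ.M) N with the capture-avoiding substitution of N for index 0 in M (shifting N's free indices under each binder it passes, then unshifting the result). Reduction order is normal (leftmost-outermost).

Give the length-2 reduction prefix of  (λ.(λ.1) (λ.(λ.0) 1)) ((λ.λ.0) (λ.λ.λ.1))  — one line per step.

Answer: after 2 steps: (λ.λ.0) (λ.λ.λ.1)

Derivation:
  start: (λ.(λ.1) (λ.(λ.0) 1)) ((λ.λ.0) (λ.λ.λ.1))
  →1  (λ.(λ.λ.0) (λ.λ.λ.1)) (λ.(λ.0) ((λ.λ.0) (λ.λ.λ.1)))
  →2  (λ.λ.0) (λ.λ.λ.1)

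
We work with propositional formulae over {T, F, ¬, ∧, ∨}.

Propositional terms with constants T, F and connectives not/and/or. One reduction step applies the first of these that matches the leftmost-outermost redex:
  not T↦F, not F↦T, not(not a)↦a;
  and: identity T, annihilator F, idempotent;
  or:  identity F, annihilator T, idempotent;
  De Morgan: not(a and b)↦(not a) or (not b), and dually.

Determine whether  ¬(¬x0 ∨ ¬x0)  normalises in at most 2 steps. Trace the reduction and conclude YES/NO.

  start: ¬(¬x0 ∨ ¬x0)
  step 1: ¬¬x0 ∧ ¬¬x0
  step 2: ¬¬x0

Answer: NO — after 2 steps the term is ¬¬x0, not yet normal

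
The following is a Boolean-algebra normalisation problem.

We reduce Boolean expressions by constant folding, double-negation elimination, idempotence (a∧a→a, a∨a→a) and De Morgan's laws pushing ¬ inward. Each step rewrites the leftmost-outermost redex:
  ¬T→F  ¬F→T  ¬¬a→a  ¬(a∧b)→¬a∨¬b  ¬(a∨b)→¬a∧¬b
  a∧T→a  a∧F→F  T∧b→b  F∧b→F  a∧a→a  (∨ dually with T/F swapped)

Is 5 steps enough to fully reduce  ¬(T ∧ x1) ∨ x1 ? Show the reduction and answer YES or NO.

Answer: YES — reaches normal form ¬x1 ∨ x1 in 3 ≤ 5 steps

Derivation:
  start: ¬(T ∧ x1) ∨ x1
  step 1: (¬T ∨ ¬x1) ∨ x1
  step 2: (F ∨ ¬x1) ∨ x1
  step 3: ¬x1 ∨ x1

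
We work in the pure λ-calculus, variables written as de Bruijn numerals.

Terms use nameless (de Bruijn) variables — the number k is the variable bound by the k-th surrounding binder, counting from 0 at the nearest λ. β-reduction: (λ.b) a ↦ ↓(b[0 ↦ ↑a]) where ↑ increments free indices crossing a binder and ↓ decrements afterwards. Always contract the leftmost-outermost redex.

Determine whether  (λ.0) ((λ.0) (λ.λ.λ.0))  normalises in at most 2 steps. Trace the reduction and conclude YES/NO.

Answer: YES — reaches normal form λ.λ.λ.0 in 2 ≤ 2 steps

Derivation:
  start: (λ.0) ((λ.0) (λ.λ.λ.0))
  →1  (λ.0) (λ.λ.λ.0)
  →2  λ.λ.λ.0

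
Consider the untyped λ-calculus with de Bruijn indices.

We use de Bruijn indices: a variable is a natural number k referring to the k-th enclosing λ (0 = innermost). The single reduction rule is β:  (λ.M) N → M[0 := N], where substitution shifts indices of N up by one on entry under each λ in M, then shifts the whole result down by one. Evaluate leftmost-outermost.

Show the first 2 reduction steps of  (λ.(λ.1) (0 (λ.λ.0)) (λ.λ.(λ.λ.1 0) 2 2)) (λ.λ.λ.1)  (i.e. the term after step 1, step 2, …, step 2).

  start: (λ.(λ.1) (0 (λ.λ.0)) (λ.λ.(λ.λ.1 0) 2 2)) (λ.λ.λ.1)
  step 1: (λ.λ.λ.λ.1) ((λ.λ.λ.1) (λ.λ.0)) (λ.λ.(λ.λ.1 0) (λ.λ.λ.1) (λ.λ.λ.1))
  step 2: (λ.λ.λ.1) (λ.λ.(λ.λ.1 0) (λ.λ.λ.1) (λ.λ.λ.1))

Answer: after 2 steps: (λ.λ.λ.1) (λ.λ.(λ.λ.1 0) (λ.λ.λ.1) (λ.λ.λ.1))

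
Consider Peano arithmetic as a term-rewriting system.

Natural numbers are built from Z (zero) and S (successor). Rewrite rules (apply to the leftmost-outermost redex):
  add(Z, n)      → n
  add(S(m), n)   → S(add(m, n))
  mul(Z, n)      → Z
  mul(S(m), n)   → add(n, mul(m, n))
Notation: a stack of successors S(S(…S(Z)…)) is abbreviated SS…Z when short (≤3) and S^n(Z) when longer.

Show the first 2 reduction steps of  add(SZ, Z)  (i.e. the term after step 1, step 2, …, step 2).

  start: add(SZ, Z)
  [1] S(add(Z, Z))
  [2] SZ

Answer: after 2 steps: SZ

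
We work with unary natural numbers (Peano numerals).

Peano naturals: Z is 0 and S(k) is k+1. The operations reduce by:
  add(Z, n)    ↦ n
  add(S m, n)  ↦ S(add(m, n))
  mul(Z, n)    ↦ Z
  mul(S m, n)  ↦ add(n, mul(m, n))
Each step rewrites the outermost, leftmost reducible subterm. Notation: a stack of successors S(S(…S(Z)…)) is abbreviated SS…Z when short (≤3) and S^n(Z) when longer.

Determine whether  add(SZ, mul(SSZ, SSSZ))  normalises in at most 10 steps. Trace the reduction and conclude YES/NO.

  start: add(SZ, mul(SSZ, SSSZ))
  [1] S(add(Z, mul(SSZ, SSSZ)))
  [2] S(mul(SSZ, SSSZ))
  [3] S(add(SSSZ, mul(SZ, SSSZ)))
  [4] S(S(add(SSZ, mul(SZ, SSSZ))))
  [5] S(S(S(add(SZ, mul(SZ, SSSZ)))))
  [6] S(S(S(S(add(Z, mul(SZ, SSSZ))))))
  [7] S(S(S(S(mul(SZ, SSSZ)))))
  [8] S(S(S(S(add(SSSZ, mul(Z, SSSZ))))))
  [9] S(S(S(S(S(add(SSZ, mul(Z, SSSZ)))))))
  [10] S(S(S(S(S(S(add(SZ, mul(Z, SSSZ))))))))

Answer: NO — after 10 steps the term is S(S(S(S(S(S(add(SZ, mul(Z, SSSZ)))))))), not yet normal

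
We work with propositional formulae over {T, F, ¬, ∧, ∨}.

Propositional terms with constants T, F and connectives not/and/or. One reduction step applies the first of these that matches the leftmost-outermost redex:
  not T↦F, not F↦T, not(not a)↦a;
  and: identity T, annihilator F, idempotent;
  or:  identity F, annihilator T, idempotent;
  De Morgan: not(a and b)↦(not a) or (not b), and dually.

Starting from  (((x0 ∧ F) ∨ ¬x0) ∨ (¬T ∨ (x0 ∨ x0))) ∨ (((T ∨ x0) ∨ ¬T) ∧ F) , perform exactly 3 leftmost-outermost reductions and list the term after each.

  start: (((x0 ∧ F) ∨ ¬x0) ∨ (¬T ∨ (x0 ∨ x0))) ∨ (((T ∨ x0) ∨ ¬T) ∧ F)
  →1  ((F ∨ ¬x0) ∨ (¬T ∨ (x0 ∨ x0))) ∨ (((T ∨ x0) ∨ ¬T) ∧ F)
  →2  (¬x0 ∨ (¬T ∨ (x0 ∨ x0))) ∨ (((T ∨ x0) ∨ ¬T) ∧ F)
  →3  (¬x0 ∨ (F ∨ (x0 ∨ x0))) ∨ (((T ∨ x0) ∨ ¬T) ∧ F)

Answer: after 3 steps: (¬x0 ∨ (F ∨ (x0 ∨ x0))) ∨ (((T ∨ x0) ∨ ¬T) ∧ F)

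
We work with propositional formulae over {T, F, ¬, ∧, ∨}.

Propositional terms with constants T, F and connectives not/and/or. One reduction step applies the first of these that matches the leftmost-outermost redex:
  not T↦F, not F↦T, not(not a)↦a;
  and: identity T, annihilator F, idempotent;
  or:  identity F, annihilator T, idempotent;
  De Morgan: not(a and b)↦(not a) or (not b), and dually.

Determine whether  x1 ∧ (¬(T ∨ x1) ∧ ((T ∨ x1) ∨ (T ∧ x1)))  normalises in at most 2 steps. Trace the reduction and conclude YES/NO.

  start: x1 ∧ (¬(T ∨ x1) ∧ ((T ∨ x1) ∨ (T ∧ x1)))
  step 1: x1 ∧ ((¬T ∧ ¬x1) ∧ ((T ∨ x1) ∨ (T ∧ x1)))
  step 2: x1 ∧ ((F ∧ ¬x1) ∧ ((T ∨ x1) ∨ (T ∧ x1)))

Answer: NO — after 2 steps the term is x1 ∧ ((F ∧ ¬x1) ∧ ((T ∨ x1) ∨ (T ∧ x1))), not yet normal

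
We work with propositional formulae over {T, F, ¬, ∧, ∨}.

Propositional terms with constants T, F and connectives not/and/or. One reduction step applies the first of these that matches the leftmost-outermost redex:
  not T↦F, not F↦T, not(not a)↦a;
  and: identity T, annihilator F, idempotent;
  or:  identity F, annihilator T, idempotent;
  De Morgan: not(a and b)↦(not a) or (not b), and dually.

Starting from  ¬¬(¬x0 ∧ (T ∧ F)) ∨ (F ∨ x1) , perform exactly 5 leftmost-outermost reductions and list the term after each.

  start: ¬¬(¬x0 ∧ (T ∧ F)) ∨ (F ∨ x1)
  step 1: (¬x0 ∧ (T ∧ F)) ∨ (F ∨ x1)
  step 2: (¬x0 ∧ F) ∨ (F ∨ x1)
  step 3: F ∨ (F ∨ x1)
  step 4: F ∨ x1
  step 5: x1

Answer: after 5 steps: x1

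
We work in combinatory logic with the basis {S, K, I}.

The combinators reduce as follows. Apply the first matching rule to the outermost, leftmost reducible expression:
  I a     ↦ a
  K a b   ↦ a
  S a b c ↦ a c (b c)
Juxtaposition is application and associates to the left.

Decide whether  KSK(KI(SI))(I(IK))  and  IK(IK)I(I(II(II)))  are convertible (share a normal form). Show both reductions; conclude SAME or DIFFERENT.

Term A:
  start: KSK(KI(SI))(I(IK))
  →1  S(KI(SI))(I(IK))
  →2  SI(I(IK))
  →3  SI(IK)
  →4  SIK

Term B:
  start: IK(IK)I(I(II(II)))
  →1  K(IK)I(I(II(II)))
  →2  IK(I(II(II)))
  →3  K(I(II(II)))
  →4  K(II(II))
  →5  K(I(II))
  →6  K(II)
  →7  KI

Answer: DIFFERENT — A ⇓ SIK, B ⇓ KI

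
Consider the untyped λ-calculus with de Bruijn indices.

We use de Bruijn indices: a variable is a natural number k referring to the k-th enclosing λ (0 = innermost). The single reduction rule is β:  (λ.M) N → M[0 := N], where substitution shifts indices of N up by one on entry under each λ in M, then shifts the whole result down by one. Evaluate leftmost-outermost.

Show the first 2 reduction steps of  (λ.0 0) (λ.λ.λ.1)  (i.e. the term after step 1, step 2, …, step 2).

  start: (λ.0 0) (λ.λ.λ.1)
  [1] (λ.λ.λ.1) (λ.λ.λ.1)
  [2] λ.λ.1

Answer: after 2 steps: λ.λ.1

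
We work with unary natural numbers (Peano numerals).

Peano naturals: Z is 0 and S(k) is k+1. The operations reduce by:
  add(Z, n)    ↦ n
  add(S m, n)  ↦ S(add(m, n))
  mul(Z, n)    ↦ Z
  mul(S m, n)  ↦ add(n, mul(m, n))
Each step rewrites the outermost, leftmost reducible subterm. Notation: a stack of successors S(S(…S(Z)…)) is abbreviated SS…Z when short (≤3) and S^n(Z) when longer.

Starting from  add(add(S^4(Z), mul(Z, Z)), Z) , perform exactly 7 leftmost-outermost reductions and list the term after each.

Answer: after 7 steps: S(S(S(add(S(add(Z, mul(Z, Z))), Z))))

Derivation:
  start: add(add(S^4(Z), mul(Z, Z)), Z)
  →1  add(S(add(SSSZ, mul(Z, Z))), Z)
  →2  S(add(add(SSSZ, mul(Z, Z)), Z))
  →3  S(add(S(add(SSZ, mul(Z, Z))), Z))
  →4  S(S(add(add(SSZ, mul(Z, Z)), Z)))
  →5  S(S(add(S(add(SZ, mul(Z, Z))), Z)))
  →6  S(S(S(add(add(SZ, mul(Z, Z)), Z))))
  →7  S(S(S(add(S(add(Z, mul(Z, Z))), Z))))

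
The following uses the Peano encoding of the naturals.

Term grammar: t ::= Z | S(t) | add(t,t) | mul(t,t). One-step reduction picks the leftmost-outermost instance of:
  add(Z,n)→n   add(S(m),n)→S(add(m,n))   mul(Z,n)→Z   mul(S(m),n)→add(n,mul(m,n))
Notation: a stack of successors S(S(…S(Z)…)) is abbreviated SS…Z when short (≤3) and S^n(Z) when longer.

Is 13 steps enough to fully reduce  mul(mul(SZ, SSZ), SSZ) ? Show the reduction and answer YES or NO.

  start: mul(mul(SZ, SSZ), SSZ)
  step 1: mul(add(SSZ, mul(Z, SSZ)), SSZ)
  step 2: mul(S(add(SZ, mul(Z, SSZ))), SSZ)
  step 3: add(SSZ, mul(add(SZ, mul(Z, SSZ)), SSZ))
  step 4: S(add(SZ, mul(add(SZ, mul(Z, SSZ)), SSZ)))
  step 5: S(S(add(Z, mul(add(SZ, mul(Z, SSZ)), SSZ))))
  step 6: S(S(mul(add(SZ, mul(Z, SSZ)), SSZ)))
  step 7: S(S(mul(S(add(Z, mul(Z, SSZ))), SSZ)))
  step 8: S(S(add(SSZ, mul(add(Z, mul(Z, SSZ)), SSZ))))
  step 9: S(S(S(add(SZ, mul(add(Z, mul(Z, SSZ)), SSZ)))))
  step 10: S(S(S(S(add(Z, mul(add(Z, mul(Z, SSZ)), SSZ))))))
  step 11: S(S(S(S(mul(add(Z, mul(Z, SSZ)), SSZ)))))
  step 12: S(S(S(S(mul(mul(Z, SSZ), SSZ)))))
  step 13: S(S(S(S(mul(Z, SSZ)))))

Answer: NO — after 13 steps the term is S(S(S(S(mul(Z, SSZ))))), not yet normal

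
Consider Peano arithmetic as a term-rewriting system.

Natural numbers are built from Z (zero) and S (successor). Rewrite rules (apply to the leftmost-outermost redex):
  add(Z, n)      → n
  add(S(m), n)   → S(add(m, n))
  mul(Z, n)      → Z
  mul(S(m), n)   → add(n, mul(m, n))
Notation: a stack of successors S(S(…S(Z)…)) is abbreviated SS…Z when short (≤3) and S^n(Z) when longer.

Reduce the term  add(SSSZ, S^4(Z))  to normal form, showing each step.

Answer: normal form = S^7(Z)  (in 4 steps)

Derivation:
  start: add(SSSZ, S^4(Z))
  step 1: S(add(SSZ, S^4(Z)))
  step 2: S(S(add(SZ, S^4(Z))))
  step 3: S(S(S(add(Z, S^4(Z)))))
  step 4: S^7(Z)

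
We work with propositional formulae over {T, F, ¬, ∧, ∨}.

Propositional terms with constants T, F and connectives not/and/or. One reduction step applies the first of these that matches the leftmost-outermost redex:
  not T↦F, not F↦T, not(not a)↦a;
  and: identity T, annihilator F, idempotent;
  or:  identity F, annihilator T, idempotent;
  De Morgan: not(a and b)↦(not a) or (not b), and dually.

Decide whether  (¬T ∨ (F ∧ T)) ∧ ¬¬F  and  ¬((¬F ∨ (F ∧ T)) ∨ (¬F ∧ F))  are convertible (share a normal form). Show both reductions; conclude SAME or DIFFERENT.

Term A:
  start: (¬T ∨ (F ∧ T)) ∧ ¬¬F
  →1  (F ∨ (F ∧ T)) ∧ ¬¬F
  →2  (F ∧ T) ∧ ¬¬F
  →3  F ∧ ¬¬F
  →4  F

Term B:
  start: ¬((¬F ∨ (F ∧ T)) ∨ (¬F ∧ F))
  →1  ¬(¬F ∨ (F ∧ T)) ∧ ¬(¬F ∧ F)
  →2  (¬¬F ∧ ¬(F ∧ T)) ∧ ¬(¬F ∧ F)
  →3  (F ∧ ¬(F ∧ T)) ∧ ¬(¬F ∧ F)
  →4  F ∧ ¬(¬F ∧ F)
  →5  F

Answer: SAME — A ⇓ F, B ⇓ F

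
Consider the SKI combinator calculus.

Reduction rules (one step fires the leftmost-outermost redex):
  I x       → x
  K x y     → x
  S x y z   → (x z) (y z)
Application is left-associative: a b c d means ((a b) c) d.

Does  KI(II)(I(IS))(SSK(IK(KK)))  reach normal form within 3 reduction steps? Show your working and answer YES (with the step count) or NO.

Answer: NO — after 3 steps the term is IS(SSK(IK(KK))), not yet normal

Working:
  start: KI(II)(I(IS))(SSK(IK(KK)))
  →1  I(I(IS))(SSK(IK(KK)))
  →2  I(IS)(SSK(IK(KK)))
  →3  IS(SSK(IK(KK)))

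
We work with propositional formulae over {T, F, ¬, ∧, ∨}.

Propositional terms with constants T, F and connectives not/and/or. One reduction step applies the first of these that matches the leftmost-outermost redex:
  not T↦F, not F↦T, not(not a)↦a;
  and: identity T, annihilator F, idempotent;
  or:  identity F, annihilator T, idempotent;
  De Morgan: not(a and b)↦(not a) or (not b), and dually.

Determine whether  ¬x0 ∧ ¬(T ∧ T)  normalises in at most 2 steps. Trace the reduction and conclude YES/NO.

Answer: NO — after 2 steps the term is ¬x0 ∧ ¬T, not yet normal

Reduction:
  start: ¬x0 ∧ ¬(T ∧ T)
  step 1: ¬x0 ∧ (¬T ∨ ¬T)
  step 2: ¬x0 ∧ ¬T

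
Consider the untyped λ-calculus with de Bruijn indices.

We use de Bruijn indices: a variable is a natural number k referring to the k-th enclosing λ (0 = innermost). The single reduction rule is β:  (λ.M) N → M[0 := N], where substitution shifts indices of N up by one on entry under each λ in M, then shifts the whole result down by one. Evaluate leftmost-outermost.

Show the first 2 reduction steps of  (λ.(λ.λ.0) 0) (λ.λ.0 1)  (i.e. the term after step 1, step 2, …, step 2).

  start: (λ.(λ.λ.0) 0) (λ.λ.0 1)
  step 1: (λ.λ.0) (λ.λ.0 1)
  step 2: λ.0

Answer: after 2 steps: λ.0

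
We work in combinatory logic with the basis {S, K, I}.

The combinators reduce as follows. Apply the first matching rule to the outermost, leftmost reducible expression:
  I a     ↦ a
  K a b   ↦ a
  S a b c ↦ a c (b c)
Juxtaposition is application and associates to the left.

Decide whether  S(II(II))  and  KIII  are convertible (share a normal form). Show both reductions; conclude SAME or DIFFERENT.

Answer: DIFFERENT — A ⇓ SI, B ⇓ I

Derivation:
Term A:
  start: S(II(II))
  →1  S(I(II))
  →2  S(II)
  →3  SI

Term B:
  start: KIII
  →1  II
  →2  I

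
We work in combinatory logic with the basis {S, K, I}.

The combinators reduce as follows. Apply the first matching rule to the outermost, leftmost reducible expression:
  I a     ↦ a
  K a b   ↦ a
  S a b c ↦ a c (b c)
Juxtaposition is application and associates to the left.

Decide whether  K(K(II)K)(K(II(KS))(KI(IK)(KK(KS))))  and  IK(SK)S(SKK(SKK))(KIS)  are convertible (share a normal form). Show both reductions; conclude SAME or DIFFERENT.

Term A:
  start: K(K(II)K)(K(II(KS))(KI(IK)(KK(KS))))
  step 1: K(II)K
  step 2: II
  step 3: I

Term B:
  start: IK(SK)S(SKK(SKK))(KIS)
  step 1: K(SK)S(SKK(SKK))(KIS)
  step 2: SK(SKK(SKK))(KIS)
  step 3: K(KIS)(SKK(SKK)(KIS))
  step 4: KIS
  step 5: I

Answer: SAME — A ⇓ I, B ⇓ I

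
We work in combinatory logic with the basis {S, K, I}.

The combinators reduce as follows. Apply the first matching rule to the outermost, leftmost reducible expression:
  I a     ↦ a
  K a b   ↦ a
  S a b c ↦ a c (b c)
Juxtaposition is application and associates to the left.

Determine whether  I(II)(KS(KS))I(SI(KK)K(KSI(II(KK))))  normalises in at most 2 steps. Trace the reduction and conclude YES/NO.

Answer: NO — after 2 steps the term is I(KS(KS))I(SI(KK)K(KSI(II(KK)))), not yet normal

Derivation:
  start: I(II)(KS(KS))I(SI(KK)K(KSI(II(KK))))
  step 1: II(KS(KS))I(SI(KK)K(KSI(II(KK))))
  step 2: I(KS(KS))I(SI(KK)K(KSI(II(KK))))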